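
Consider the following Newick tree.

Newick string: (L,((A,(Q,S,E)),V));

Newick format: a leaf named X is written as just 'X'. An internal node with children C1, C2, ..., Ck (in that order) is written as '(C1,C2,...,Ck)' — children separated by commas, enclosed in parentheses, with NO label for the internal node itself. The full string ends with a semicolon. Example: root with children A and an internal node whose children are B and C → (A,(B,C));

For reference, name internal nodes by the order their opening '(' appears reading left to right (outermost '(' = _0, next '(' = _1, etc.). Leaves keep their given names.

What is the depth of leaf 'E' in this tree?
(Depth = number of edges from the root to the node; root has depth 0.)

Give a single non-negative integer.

Answer: 4

Derivation:
Newick: (L,((A,(Q,S,E)),V));
Naming internals by '(' encounter order: outermost '(' = _0, next = _1, ...
Query node: E
Path from root: _0 -> _1 -> _2 -> _3 -> E
Depth of E: 4 (number of edges from root)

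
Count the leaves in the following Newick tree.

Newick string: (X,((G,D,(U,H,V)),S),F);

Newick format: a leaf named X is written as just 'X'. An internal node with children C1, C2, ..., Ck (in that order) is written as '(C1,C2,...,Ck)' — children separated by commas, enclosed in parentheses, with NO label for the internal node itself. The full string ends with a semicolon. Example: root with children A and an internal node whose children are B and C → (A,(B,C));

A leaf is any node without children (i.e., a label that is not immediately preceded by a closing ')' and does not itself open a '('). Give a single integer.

Newick: (X,((G,D,(U,H,V)),S),F);
Scan left-to-right; a leaf is any maximal label run not followed by '(':
  pos 1: leaf 'X' → count = 1
  pos 5: leaf 'G' → count = 2
  pos 7: leaf 'D' → count = 3
  pos 10: leaf 'U' → count = 4
  pos 12: leaf 'H' → count = 5
  pos 14: leaf 'V' → count = 6
  pos 18: leaf 'S' → count = 7
  pos 21: leaf 'F' → count = 8
Total leaves: 8

Answer: 8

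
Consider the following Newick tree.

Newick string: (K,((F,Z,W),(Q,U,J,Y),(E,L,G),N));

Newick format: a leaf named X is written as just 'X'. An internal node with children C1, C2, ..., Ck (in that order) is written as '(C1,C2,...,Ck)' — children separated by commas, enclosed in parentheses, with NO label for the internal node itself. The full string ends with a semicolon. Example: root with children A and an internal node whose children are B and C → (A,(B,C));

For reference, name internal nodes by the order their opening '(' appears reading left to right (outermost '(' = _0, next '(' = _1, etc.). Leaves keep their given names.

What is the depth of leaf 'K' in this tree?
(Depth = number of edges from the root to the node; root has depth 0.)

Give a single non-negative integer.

Answer: 1

Derivation:
Newick: (K,((F,Z,W),(Q,U,J,Y),(E,L,G),N));
Naming internals by '(' encounter order: outermost '(' = _0, next = _1, ...
Query node: K
Path from root: _0 -> K
Depth of K: 1 (number of edges from root)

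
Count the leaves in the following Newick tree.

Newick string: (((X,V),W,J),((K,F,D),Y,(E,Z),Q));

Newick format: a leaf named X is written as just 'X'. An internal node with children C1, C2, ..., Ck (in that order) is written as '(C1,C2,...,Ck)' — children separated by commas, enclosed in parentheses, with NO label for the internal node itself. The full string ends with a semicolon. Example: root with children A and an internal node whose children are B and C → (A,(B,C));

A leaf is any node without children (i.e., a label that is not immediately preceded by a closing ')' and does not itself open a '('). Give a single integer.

Newick: (((X,V),W,J),((K,F,D),Y,(E,Z),Q));
Scan left-to-right; a leaf is any maximal label run not followed by '(':
  pos 3: leaf 'X' → count = 1
  pos 5: leaf 'V' → count = 2
  pos 8: leaf 'W' → count = 3
  pos 10: leaf 'J' → count = 4
  pos 15: leaf 'K' → count = 5
  pos 17: leaf 'F' → count = 6
  pos 19: leaf 'D' → count = 7
  pos 22: leaf 'Y' → count = 8
  pos 25: leaf 'E' → count = 9
  pos 27: leaf 'Z' → count = 10
  pos 30: leaf 'Q' → count = 11
Total leaves: 11

Answer: 11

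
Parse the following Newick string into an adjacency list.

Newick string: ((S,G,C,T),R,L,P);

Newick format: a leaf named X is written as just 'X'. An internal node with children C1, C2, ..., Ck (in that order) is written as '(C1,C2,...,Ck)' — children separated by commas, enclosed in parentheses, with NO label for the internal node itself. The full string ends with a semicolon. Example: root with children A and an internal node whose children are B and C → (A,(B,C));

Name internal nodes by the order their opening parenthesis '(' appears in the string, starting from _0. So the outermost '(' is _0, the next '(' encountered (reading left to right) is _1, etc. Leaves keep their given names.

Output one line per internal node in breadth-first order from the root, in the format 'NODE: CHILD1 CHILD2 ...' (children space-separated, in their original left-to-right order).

Answer: _0: _1 R L P
_1: S G C T

Derivation:
Input: ((S,G,C,T),R,L,P);
Scanning left-to-right, naming '(' by encounter order:
  pos 0: '(' -> open internal node _0 (depth 1)
  pos 1: '(' -> open internal node _1 (depth 2)
  pos 9: ')' -> close internal node _1 (now at depth 1)
  pos 16: ')' -> close internal node _0 (now at depth 0)
Total internal nodes: 2
BFS adjacency from root:
  _0: _1 R L P
  _1: S G C T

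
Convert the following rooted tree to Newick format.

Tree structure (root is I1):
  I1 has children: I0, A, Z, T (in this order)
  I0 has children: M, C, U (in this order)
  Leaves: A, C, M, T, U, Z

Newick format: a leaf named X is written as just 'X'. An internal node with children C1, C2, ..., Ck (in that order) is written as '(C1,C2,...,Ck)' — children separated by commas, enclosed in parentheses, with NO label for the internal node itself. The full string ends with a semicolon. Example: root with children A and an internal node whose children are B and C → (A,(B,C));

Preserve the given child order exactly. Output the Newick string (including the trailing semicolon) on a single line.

internal I1 with children ['I0', 'A', 'Z', 'T']
  internal I0 with children ['M', 'C', 'U']
    leaf 'M' → 'M'
    leaf 'C' → 'C'
    leaf 'U' → 'U'
  → '(M,C,U)'
  leaf 'A' → 'A'
  leaf 'Z' → 'Z'
  leaf 'T' → 'T'
→ '((M,C,U),A,Z,T)'
Final: ((M,C,U),A,Z,T);

Answer: ((M,C,U),A,Z,T);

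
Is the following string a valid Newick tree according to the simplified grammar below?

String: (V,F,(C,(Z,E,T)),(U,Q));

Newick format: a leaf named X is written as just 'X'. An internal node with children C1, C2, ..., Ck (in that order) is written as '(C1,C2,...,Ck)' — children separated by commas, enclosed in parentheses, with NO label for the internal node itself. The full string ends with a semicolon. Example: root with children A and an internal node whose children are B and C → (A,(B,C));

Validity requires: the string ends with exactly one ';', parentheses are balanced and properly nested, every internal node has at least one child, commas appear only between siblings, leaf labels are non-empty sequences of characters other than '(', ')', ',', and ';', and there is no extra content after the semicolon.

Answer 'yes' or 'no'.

Answer: yes

Derivation:
Input: (V,F,(C,(Z,E,T)),(U,Q));
Paren balance: 4 '(' vs 4 ')' OK
Ends with single ';': True
Full parse: OK
Valid: True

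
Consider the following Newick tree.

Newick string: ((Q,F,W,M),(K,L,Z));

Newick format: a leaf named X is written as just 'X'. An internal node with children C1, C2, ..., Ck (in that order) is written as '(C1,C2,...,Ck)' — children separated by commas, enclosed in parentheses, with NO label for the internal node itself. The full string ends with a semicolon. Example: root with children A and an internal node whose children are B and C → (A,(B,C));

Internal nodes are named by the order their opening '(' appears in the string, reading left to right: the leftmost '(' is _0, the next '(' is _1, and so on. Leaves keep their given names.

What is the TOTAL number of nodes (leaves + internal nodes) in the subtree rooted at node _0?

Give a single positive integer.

Answer: 10

Derivation:
Newick: ((Q,F,W,M),(K,L,Z));
Locate _0: it is the '(' at position 0 (the 1st '(' reading left to right).
Query: subtree rooted at _0
_0: subtree_size = 1 + 9
  _1: subtree_size = 1 + 4
    Q: subtree_size = 1 + 0
    F: subtree_size = 1 + 0
    W: subtree_size = 1 + 0
    M: subtree_size = 1 + 0
  _2: subtree_size = 1 + 3
    K: subtree_size = 1 + 0
    L: subtree_size = 1 + 0
    Z: subtree_size = 1 + 0
Total subtree size of _0: 10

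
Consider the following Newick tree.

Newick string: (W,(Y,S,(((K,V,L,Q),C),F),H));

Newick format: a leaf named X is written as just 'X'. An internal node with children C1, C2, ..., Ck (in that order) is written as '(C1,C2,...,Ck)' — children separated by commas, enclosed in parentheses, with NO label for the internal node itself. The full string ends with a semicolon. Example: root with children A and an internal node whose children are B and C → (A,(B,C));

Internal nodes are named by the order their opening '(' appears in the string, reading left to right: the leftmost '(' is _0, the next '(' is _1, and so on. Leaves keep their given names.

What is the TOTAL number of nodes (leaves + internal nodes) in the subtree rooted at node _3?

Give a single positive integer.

Answer: 7

Derivation:
Newick: (W,(Y,S,(((K,V,L,Q),C),F),H));
Locate _3: it is the '(' at position 9 (the 4th '(' reading left to right).
Query: subtree rooted at _3
_3: subtree_size = 1 + 6
  _4: subtree_size = 1 + 4
    K: subtree_size = 1 + 0
    V: subtree_size = 1 + 0
    L: subtree_size = 1 + 0
    Q: subtree_size = 1 + 0
  C: subtree_size = 1 + 0
Total subtree size of _3: 7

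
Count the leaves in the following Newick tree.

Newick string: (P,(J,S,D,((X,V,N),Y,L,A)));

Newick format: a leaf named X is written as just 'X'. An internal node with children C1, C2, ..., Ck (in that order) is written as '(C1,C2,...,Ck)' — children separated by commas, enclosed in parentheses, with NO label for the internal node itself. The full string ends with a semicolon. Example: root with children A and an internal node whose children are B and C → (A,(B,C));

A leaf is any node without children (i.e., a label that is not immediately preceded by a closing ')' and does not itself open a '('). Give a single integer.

Answer: 10

Derivation:
Newick: (P,(J,S,D,((X,V,N),Y,L,A)));
Scan left-to-right; a leaf is any maximal label run not followed by '(':
  pos 1: leaf 'P' → count = 1
  pos 4: leaf 'J' → count = 2
  pos 6: leaf 'S' → count = 3
  pos 8: leaf 'D' → count = 4
  pos 12: leaf 'X' → count = 5
  pos 14: leaf 'V' → count = 6
  pos 16: leaf 'N' → count = 7
  pos 19: leaf 'Y' → count = 8
  pos 21: leaf 'L' → count = 9
  pos 23: leaf 'A' → count = 10
Total leaves: 10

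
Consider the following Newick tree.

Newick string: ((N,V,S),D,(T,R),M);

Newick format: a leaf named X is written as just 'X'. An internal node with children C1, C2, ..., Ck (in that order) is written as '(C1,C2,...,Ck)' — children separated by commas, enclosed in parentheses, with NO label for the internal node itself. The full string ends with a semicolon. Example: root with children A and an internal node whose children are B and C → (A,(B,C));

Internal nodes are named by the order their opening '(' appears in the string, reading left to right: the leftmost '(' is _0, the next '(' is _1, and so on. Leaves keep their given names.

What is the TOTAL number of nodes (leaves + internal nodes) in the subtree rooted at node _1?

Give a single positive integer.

Newick: ((N,V,S),D,(T,R),M);
Locate _1: it is the '(' at position 1 (the 2nd '(' reading left to right).
Query: subtree rooted at _1
_1: subtree_size = 1 + 3
  N: subtree_size = 1 + 0
  V: subtree_size = 1 + 0
  S: subtree_size = 1 + 0
Total subtree size of _1: 4

Answer: 4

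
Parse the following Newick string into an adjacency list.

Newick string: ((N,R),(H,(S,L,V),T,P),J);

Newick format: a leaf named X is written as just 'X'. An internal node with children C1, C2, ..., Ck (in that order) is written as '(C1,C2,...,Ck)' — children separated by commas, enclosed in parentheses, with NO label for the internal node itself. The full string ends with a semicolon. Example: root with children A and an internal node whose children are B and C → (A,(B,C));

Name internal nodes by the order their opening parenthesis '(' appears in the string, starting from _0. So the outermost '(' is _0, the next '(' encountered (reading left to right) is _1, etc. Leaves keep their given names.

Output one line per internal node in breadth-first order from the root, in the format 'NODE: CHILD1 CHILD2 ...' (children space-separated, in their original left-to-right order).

Input: ((N,R),(H,(S,L,V),T,P),J);
Scanning left-to-right, naming '(' by encounter order:
  pos 0: '(' -> open internal node _0 (depth 1)
  pos 1: '(' -> open internal node _1 (depth 2)
  pos 5: ')' -> close internal node _1 (now at depth 1)
  pos 7: '(' -> open internal node _2 (depth 2)
  pos 10: '(' -> open internal node _3 (depth 3)
  pos 16: ')' -> close internal node _3 (now at depth 2)
  pos 21: ')' -> close internal node _2 (now at depth 1)
  pos 24: ')' -> close internal node _0 (now at depth 0)
Total internal nodes: 4
BFS adjacency from root:
  _0: _1 _2 J
  _1: N R
  _2: H _3 T P
  _3: S L V

Answer: _0: _1 _2 J
_1: N R
_2: H _3 T P
_3: S L V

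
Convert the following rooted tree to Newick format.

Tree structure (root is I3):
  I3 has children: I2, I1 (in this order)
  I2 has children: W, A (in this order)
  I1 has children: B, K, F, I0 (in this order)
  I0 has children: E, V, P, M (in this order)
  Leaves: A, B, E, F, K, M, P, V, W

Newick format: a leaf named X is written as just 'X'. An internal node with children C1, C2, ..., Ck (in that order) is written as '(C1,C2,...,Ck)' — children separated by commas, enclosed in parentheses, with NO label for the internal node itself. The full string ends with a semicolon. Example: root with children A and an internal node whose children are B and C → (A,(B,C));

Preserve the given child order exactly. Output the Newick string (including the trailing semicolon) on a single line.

internal I3 with children ['I2', 'I1']
  internal I2 with children ['W', 'A']
    leaf 'W' → 'W'
    leaf 'A' → 'A'
  → '(W,A)'
  internal I1 with children ['B', 'K', 'F', 'I0']
    leaf 'B' → 'B'
    leaf 'K' → 'K'
    leaf 'F' → 'F'
    internal I0 with children ['E', 'V', 'P', 'M']
      leaf 'E' → 'E'
      leaf 'V' → 'V'
      leaf 'P' → 'P'
      leaf 'M' → 'M'
    → '(E,V,P,M)'
  → '(B,K,F,(E,V,P,M))'
→ '((W,A),(B,K,F,(E,V,P,M)))'
Final: ((W,A),(B,K,F,(E,V,P,M)));

Answer: ((W,A),(B,K,F,(E,V,P,M)));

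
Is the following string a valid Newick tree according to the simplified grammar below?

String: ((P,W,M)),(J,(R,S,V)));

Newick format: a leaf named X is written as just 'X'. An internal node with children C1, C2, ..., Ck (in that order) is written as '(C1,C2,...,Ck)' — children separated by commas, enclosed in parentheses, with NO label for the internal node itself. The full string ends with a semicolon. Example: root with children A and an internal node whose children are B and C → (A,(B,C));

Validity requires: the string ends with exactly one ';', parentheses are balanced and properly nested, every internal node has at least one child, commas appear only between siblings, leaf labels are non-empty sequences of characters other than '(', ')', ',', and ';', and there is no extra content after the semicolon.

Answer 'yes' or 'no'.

Answer: no

Derivation:
Input: ((P,W,M)),(J,(R,S,V)));
Paren balance: 4 '(' vs 5 ')' MISMATCH
Ends with single ';': True
Full parse: FAILS (extra content after tree at pos 9)
Valid: False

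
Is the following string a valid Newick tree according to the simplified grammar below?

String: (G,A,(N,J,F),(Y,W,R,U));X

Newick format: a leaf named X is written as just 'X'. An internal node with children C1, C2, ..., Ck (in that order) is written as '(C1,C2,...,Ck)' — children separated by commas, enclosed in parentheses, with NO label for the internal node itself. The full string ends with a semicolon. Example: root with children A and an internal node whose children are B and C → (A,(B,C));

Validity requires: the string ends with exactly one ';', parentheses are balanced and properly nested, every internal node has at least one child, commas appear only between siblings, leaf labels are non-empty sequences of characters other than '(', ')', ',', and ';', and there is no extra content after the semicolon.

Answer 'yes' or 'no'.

Input: (G,A,(N,J,F),(Y,W,R,U));X
Paren balance: 3 '(' vs 3 ')' OK
Ends with single ';': False
Full parse: FAILS (must end with ;)
Valid: False

Answer: no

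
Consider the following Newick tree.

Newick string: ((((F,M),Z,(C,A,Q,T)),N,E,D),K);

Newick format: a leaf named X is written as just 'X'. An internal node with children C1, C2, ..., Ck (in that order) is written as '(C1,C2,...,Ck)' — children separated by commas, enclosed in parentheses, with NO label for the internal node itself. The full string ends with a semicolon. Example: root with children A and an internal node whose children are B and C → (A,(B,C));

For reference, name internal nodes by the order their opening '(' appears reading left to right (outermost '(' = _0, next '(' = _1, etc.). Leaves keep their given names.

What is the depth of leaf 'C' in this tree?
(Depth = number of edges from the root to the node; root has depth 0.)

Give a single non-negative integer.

Newick: ((((F,M),Z,(C,A,Q,T)),N,E,D),K);
Naming internals by '(' encounter order: outermost '(' = _0, next = _1, ...
Query node: C
Path from root: _0 -> _1 -> _2 -> _4 -> C
Depth of C: 4 (number of edges from root)

Answer: 4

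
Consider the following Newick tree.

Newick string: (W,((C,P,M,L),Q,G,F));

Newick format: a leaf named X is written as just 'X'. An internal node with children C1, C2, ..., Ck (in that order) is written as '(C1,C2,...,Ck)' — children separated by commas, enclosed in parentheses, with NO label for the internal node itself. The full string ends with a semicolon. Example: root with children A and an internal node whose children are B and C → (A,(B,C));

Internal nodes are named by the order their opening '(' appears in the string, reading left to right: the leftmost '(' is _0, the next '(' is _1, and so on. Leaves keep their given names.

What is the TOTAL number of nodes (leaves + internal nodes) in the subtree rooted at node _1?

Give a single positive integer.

Answer: 9

Derivation:
Newick: (W,((C,P,M,L),Q,G,F));
Locate _1: it is the '(' at position 3 (the 2nd '(' reading left to right).
Query: subtree rooted at _1
_1: subtree_size = 1 + 8
  _2: subtree_size = 1 + 4
    C: subtree_size = 1 + 0
    P: subtree_size = 1 + 0
    M: subtree_size = 1 + 0
    L: subtree_size = 1 + 0
  Q: subtree_size = 1 + 0
  G: subtree_size = 1 + 0
  F: subtree_size = 1 + 0
Total subtree size of _1: 9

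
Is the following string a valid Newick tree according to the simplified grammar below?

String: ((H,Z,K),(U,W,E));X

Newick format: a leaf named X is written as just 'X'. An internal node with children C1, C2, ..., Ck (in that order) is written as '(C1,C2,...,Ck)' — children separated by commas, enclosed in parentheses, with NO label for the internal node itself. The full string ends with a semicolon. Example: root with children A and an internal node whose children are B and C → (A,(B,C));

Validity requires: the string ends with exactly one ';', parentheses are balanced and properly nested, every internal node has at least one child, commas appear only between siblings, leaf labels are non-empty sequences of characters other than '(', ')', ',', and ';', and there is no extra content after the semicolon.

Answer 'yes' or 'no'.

Input: ((H,Z,K),(U,W,E));X
Paren balance: 3 '(' vs 3 ')' OK
Ends with single ';': False
Full parse: FAILS (must end with ;)
Valid: False

Answer: no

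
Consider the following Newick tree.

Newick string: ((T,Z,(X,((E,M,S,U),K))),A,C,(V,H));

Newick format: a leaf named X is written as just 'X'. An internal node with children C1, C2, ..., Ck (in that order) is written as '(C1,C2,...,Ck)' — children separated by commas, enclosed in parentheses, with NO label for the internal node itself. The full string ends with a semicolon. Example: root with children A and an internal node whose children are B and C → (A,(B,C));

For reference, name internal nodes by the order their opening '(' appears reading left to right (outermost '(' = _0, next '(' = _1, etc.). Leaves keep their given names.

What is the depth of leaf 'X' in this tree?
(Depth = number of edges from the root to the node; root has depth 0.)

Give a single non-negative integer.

Answer: 3

Derivation:
Newick: ((T,Z,(X,((E,M,S,U),K))),A,C,(V,H));
Naming internals by '(' encounter order: outermost '(' = _0, next = _1, ...
Query node: X
Path from root: _0 -> _1 -> _2 -> X
Depth of X: 3 (number of edges from root)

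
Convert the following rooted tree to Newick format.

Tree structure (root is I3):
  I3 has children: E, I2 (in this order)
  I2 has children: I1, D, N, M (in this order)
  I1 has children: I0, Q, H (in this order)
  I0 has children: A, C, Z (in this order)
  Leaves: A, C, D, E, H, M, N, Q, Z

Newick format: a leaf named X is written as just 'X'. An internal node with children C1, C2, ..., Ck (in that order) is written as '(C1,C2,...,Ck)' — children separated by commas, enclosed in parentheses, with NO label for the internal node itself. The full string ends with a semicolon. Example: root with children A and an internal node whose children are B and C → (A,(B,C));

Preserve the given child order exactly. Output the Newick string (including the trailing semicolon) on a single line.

Answer: (E,(((A,C,Z),Q,H),D,N,M));

Derivation:
internal I3 with children ['E', 'I2']
  leaf 'E' → 'E'
  internal I2 with children ['I1', 'D', 'N', 'M']
    internal I1 with children ['I0', 'Q', 'H']
      internal I0 with children ['A', 'C', 'Z']
        leaf 'A' → 'A'
        leaf 'C' → 'C'
        leaf 'Z' → 'Z'
      → '(A,C,Z)'
      leaf 'Q' → 'Q'
      leaf 'H' → 'H'
    → '((A,C,Z),Q,H)'
    leaf 'D' → 'D'
    leaf 'N' → 'N'
    leaf 'M' → 'M'
  → '(((A,C,Z),Q,H),D,N,M)'
→ '(E,(((A,C,Z),Q,H),D,N,M))'
Final: (E,(((A,C,Z),Q,H),D,N,M));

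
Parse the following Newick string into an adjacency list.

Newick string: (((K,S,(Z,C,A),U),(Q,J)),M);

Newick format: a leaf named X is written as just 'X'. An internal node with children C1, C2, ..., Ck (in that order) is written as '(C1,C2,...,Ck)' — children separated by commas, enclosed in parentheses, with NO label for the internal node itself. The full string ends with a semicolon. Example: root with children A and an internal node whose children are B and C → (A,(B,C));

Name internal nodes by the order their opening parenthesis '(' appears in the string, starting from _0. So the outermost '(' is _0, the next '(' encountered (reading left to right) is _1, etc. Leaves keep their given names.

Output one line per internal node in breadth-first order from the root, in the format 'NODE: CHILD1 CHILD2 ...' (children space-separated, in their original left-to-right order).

Answer: _0: _1 M
_1: _2 _4
_2: K S _3 U
_4: Q J
_3: Z C A

Derivation:
Input: (((K,S,(Z,C,A),U),(Q,J)),M);
Scanning left-to-right, naming '(' by encounter order:
  pos 0: '(' -> open internal node _0 (depth 1)
  pos 1: '(' -> open internal node _1 (depth 2)
  pos 2: '(' -> open internal node _2 (depth 3)
  pos 7: '(' -> open internal node _3 (depth 4)
  pos 13: ')' -> close internal node _3 (now at depth 3)
  pos 16: ')' -> close internal node _2 (now at depth 2)
  pos 18: '(' -> open internal node _4 (depth 3)
  pos 22: ')' -> close internal node _4 (now at depth 2)
  pos 23: ')' -> close internal node _1 (now at depth 1)
  pos 26: ')' -> close internal node _0 (now at depth 0)
Total internal nodes: 5
BFS adjacency from root:
  _0: _1 M
  _1: _2 _4
  _2: K S _3 U
  _4: Q J
  _3: Z C A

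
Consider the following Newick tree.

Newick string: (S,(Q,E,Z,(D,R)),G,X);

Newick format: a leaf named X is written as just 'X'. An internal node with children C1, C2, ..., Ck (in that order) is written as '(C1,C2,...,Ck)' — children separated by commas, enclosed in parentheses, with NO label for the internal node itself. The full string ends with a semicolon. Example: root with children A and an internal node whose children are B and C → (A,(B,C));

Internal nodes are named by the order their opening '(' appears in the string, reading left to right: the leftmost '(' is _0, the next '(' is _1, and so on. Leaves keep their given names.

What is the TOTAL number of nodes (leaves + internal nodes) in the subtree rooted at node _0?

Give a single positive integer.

Newick: (S,(Q,E,Z,(D,R)),G,X);
Locate _0: it is the '(' at position 0 (the 1st '(' reading left to right).
Query: subtree rooted at _0
_0: subtree_size = 1 + 10
  S: subtree_size = 1 + 0
  _1: subtree_size = 1 + 6
    Q: subtree_size = 1 + 0
    E: subtree_size = 1 + 0
    Z: subtree_size = 1 + 0
    _2: subtree_size = 1 + 2
      D: subtree_size = 1 + 0
      R: subtree_size = 1 + 0
  G: subtree_size = 1 + 0
  X: subtree_size = 1 + 0
Total subtree size of _0: 11

Answer: 11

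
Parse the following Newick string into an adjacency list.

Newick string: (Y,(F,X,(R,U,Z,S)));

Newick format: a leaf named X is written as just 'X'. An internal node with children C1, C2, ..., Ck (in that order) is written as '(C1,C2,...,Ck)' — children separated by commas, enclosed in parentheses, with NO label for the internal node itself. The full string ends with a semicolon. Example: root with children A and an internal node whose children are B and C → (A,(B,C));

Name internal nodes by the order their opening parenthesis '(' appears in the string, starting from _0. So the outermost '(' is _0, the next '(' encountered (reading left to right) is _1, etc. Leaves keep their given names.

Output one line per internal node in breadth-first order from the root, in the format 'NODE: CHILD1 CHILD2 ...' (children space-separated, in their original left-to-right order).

Answer: _0: Y _1
_1: F X _2
_2: R U Z S

Derivation:
Input: (Y,(F,X,(R,U,Z,S)));
Scanning left-to-right, naming '(' by encounter order:
  pos 0: '(' -> open internal node _0 (depth 1)
  pos 3: '(' -> open internal node _1 (depth 2)
  pos 8: '(' -> open internal node _2 (depth 3)
  pos 16: ')' -> close internal node _2 (now at depth 2)
  pos 17: ')' -> close internal node _1 (now at depth 1)
  pos 18: ')' -> close internal node _0 (now at depth 0)
Total internal nodes: 3
BFS adjacency from root:
  _0: Y _1
  _1: F X _2
  _2: R U Z S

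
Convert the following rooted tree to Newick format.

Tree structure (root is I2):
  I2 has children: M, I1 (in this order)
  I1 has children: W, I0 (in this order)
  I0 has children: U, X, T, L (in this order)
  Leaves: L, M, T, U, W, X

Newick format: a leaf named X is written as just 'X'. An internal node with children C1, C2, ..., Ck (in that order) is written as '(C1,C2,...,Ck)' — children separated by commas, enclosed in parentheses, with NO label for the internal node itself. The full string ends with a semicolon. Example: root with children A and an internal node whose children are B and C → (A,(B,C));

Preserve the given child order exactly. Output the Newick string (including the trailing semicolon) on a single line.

Answer: (M,(W,(U,X,T,L)));

Derivation:
internal I2 with children ['M', 'I1']
  leaf 'M' → 'M'
  internal I1 with children ['W', 'I0']
    leaf 'W' → 'W'
    internal I0 with children ['U', 'X', 'T', 'L']
      leaf 'U' → 'U'
      leaf 'X' → 'X'
      leaf 'T' → 'T'
      leaf 'L' → 'L'
    → '(U,X,T,L)'
  → '(W,(U,X,T,L))'
→ '(M,(W,(U,X,T,L)))'
Final: (M,(W,(U,X,T,L)));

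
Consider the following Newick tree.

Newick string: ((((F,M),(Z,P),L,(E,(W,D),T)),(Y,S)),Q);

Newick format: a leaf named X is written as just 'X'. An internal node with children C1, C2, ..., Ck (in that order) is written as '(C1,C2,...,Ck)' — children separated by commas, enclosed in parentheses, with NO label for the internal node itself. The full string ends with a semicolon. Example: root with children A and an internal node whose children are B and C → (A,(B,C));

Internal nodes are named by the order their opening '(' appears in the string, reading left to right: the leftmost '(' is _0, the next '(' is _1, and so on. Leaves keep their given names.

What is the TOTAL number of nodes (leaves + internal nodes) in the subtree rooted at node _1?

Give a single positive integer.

Newick: ((((F,M),(Z,P),L,(E,(W,D),T)),(Y,S)),Q);
Locate _1: it is the '(' at position 1 (the 2nd '(' reading left to right).
Query: subtree rooted at _1
_1: subtree_size = 1 + 17
  _2: subtree_size = 1 + 13
    _3: subtree_size = 1 + 2
      F: subtree_size = 1 + 0
      M: subtree_size = 1 + 0
    _4: subtree_size = 1 + 2
      Z: subtree_size = 1 + 0
      P: subtree_size = 1 + 0
    L: subtree_size = 1 + 0
    _5: subtree_size = 1 + 5
      E: subtree_size = 1 + 0
      _6: subtree_size = 1 + 2
        W: subtree_size = 1 + 0
        D: subtree_size = 1 + 0
      T: subtree_size = 1 + 0
  _7: subtree_size = 1 + 2
    Y: subtree_size = 1 + 0
    S: subtree_size = 1 + 0
Total subtree size of _1: 18

Answer: 18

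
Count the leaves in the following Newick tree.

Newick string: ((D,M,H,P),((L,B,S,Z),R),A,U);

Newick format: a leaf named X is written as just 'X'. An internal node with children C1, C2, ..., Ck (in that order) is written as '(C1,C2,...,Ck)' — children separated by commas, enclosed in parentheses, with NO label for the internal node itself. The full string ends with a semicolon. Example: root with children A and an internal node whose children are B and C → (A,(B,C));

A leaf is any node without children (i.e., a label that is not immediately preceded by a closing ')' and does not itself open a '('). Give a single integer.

Newick: ((D,M,H,P),((L,B,S,Z),R),A,U);
Scan left-to-right; a leaf is any maximal label run not followed by '(':
  pos 2: leaf 'D' → count = 1
  pos 4: leaf 'M' → count = 2
  pos 6: leaf 'H' → count = 3
  pos 8: leaf 'P' → count = 4
  pos 13: leaf 'L' → count = 5
  pos 15: leaf 'B' → count = 6
  pos 17: leaf 'S' → count = 7
  pos 19: leaf 'Z' → count = 8
  pos 22: leaf 'R' → count = 9
  pos 25: leaf 'A' → count = 10
  pos 27: leaf 'U' → count = 11
Total leaves: 11

Answer: 11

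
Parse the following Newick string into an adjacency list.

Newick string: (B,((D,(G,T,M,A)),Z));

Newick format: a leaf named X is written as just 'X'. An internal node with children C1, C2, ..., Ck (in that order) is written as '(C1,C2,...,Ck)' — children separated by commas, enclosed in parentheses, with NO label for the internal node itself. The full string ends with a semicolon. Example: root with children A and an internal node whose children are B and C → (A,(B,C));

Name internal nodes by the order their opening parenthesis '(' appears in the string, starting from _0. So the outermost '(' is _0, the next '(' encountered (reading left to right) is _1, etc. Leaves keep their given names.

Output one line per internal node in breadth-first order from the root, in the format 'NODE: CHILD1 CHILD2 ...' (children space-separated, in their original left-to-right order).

Answer: _0: B _1
_1: _2 Z
_2: D _3
_3: G T M A

Derivation:
Input: (B,((D,(G,T,M,A)),Z));
Scanning left-to-right, naming '(' by encounter order:
  pos 0: '(' -> open internal node _0 (depth 1)
  pos 3: '(' -> open internal node _1 (depth 2)
  pos 4: '(' -> open internal node _2 (depth 3)
  pos 7: '(' -> open internal node _3 (depth 4)
  pos 15: ')' -> close internal node _3 (now at depth 3)
  pos 16: ')' -> close internal node _2 (now at depth 2)
  pos 19: ')' -> close internal node _1 (now at depth 1)
  pos 20: ')' -> close internal node _0 (now at depth 0)
Total internal nodes: 4
BFS adjacency from root:
  _0: B _1
  _1: _2 Z
  _2: D _3
  _3: G T M A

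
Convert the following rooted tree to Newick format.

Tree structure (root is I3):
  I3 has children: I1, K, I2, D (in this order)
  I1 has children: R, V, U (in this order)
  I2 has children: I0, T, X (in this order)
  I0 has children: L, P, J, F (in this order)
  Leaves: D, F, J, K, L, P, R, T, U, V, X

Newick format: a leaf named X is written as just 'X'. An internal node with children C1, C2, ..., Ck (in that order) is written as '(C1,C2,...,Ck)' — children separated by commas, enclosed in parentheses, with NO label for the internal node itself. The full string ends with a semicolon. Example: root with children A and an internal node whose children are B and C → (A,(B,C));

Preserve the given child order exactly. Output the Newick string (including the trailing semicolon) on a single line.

Answer: ((R,V,U),K,((L,P,J,F),T,X),D);

Derivation:
internal I3 with children ['I1', 'K', 'I2', 'D']
  internal I1 with children ['R', 'V', 'U']
    leaf 'R' → 'R'
    leaf 'V' → 'V'
    leaf 'U' → 'U'
  → '(R,V,U)'
  leaf 'K' → 'K'
  internal I2 with children ['I0', 'T', 'X']
    internal I0 with children ['L', 'P', 'J', 'F']
      leaf 'L' → 'L'
      leaf 'P' → 'P'
      leaf 'J' → 'J'
      leaf 'F' → 'F'
    → '(L,P,J,F)'
    leaf 'T' → 'T'
    leaf 'X' → 'X'
  → '((L,P,J,F),T,X)'
  leaf 'D' → 'D'
→ '((R,V,U),K,((L,P,J,F),T,X),D)'
Final: ((R,V,U),K,((L,P,J,F),T,X),D);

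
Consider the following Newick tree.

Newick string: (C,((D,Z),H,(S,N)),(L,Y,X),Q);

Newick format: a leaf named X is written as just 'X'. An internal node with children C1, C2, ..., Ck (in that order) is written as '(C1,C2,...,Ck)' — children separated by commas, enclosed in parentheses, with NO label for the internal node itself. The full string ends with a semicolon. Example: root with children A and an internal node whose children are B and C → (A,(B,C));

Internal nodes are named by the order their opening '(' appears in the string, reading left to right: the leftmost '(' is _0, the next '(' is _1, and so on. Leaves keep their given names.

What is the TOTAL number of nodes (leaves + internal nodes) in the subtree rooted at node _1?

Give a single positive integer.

Newick: (C,((D,Z),H,(S,N)),(L,Y,X),Q);
Locate _1: it is the '(' at position 3 (the 2nd '(' reading left to right).
Query: subtree rooted at _1
_1: subtree_size = 1 + 7
  _2: subtree_size = 1 + 2
    D: subtree_size = 1 + 0
    Z: subtree_size = 1 + 0
  H: subtree_size = 1 + 0
  _3: subtree_size = 1 + 2
    S: subtree_size = 1 + 0
    N: subtree_size = 1 + 0
Total subtree size of _1: 8

Answer: 8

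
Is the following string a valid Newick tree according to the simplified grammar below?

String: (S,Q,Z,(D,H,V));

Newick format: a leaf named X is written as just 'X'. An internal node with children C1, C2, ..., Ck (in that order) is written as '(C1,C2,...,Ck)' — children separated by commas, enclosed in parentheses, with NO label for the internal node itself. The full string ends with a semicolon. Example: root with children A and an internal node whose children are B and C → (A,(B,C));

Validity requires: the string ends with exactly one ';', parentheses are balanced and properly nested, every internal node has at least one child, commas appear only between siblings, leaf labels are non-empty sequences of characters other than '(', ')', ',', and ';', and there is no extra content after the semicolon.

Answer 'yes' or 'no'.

Answer: yes

Derivation:
Input: (S,Q,Z,(D,H,V));
Paren balance: 2 '(' vs 2 ')' OK
Ends with single ';': True
Full parse: OK
Valid: True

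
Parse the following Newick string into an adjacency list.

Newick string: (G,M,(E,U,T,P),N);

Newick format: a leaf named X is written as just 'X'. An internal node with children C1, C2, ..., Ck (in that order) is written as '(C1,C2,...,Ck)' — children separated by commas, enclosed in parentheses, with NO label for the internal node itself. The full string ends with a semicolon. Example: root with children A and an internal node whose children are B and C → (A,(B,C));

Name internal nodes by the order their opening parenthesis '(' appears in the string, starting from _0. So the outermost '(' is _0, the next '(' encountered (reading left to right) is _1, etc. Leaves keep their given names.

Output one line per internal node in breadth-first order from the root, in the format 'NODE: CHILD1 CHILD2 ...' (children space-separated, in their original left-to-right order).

Answer: _0: G M _1 N
_1: E U T P

Derivation:
Input: (G,M,(E,U,T,P),N);
Scanning left-to-right, naming '(' by encounter order:
  pos 0: '(' -> open internal node _0 (depth 1)
  pos 5: '(' -> open internal node _1 (depth 2)
  pos 13: ')' -> close internal node _1 (now at depth 1)
  pos 16: ')' -> close internal node _0 (now at depth 0)
Total internal nodes: 2
BFS adjacency from root:
  _0: G M _1 N
  _1: E U T P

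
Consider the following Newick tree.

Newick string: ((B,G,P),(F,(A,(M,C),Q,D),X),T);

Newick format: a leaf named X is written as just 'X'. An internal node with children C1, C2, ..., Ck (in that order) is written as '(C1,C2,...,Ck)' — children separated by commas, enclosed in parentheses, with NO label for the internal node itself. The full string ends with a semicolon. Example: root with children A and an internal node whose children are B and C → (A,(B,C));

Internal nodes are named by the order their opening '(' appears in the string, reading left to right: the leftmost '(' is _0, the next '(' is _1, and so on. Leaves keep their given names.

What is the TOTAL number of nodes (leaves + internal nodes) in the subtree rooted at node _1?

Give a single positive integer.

Newick: ((B,G,P),(F,(A,(M,C),Q,D),X),T);
Locate _1: it is the '(' at position 1 (the 2nd '(' reading left to right).
Query: subtree rooted at _1
_1: subtree_size = 1 + 3
  B: subtree_size = 1 + 0
  G: subtree_size = 1 + 0
  P: subtree_size = 1 + 0
Total subtree size of _1: 4

Answer: 4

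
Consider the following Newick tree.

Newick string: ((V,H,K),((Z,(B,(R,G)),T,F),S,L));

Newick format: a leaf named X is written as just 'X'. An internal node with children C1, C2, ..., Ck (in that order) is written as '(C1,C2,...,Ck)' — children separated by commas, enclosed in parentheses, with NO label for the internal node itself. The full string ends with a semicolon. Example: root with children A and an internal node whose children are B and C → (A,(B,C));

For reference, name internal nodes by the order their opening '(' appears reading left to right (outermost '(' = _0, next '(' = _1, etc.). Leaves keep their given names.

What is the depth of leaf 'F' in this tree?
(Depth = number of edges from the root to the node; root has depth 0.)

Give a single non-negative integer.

Newick: ((V,H,K),((Z,(B,(R,G)),T,F),S,L));
Naming internals by '(' encounter order: outermost '(' = _0, next = _1, ...
Query node: F
Path from root: _0 -> _2 -> _3 -> F
Depth of F: 3 (number of edges from root)

Answer: 3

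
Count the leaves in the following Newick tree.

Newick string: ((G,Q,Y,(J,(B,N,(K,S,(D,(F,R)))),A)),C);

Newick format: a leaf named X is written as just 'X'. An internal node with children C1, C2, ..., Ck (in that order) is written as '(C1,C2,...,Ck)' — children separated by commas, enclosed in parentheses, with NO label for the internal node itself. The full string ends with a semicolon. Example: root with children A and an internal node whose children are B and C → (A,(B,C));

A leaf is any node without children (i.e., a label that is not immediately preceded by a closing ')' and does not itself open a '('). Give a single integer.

Newick: ((G,Q,Y,(J,(B,N,(K,S,(D,(F,R)))),A)),C);
Scan left-to-right; a leaf is any maximal label run not followed by '(':
  pos 2: leaf 'G' → count = 1
  pos 4: leaf 'Q' → count = 2
  pos 6: leaf 'Y' → count = 3
  pos 9: leaf 'J' → count = 4
  pos 12: leaf 'B' → count = 5
  pos 14: leaf 'N' → count = 6
  pos 17: leaf 'K' → count = 7
  pos 19: leaf 'S' → count = 8
  pos 22: leaf 'D' → count = 9
  pos 25: leaf 'F' → count = 10
  pos 27: leaf 'R' → count = 11
  pos 33: leaf 'A' → count = 12
  pos 37: leaf 'C' → count = 13
Total leaves: 13

Answer: 13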